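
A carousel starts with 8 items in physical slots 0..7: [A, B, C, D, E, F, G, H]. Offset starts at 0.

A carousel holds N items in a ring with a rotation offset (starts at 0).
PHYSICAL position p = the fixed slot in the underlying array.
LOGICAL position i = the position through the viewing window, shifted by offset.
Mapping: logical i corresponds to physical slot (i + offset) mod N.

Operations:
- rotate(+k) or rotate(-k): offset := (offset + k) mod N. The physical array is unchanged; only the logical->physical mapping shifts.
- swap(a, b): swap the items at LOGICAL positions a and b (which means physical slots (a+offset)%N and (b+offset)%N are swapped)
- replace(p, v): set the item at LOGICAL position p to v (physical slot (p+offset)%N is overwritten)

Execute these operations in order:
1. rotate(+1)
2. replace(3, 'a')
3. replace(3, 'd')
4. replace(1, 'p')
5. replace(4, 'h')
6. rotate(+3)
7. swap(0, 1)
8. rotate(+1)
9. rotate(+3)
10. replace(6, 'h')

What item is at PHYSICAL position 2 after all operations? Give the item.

Answer: p

Derivation:
After op 1 (rotate(+1)): offset=1, physical=[A,B,C,D,E,F,G,H], logical=[B,C,D,E,F,G,H,A]
After op 2 (replace(3, 'a')): offset=1, physical=[A,B,C,D,a,F,G,H], logical=[B,C,D,a,F,G,H,A]
After op 3 (replace(3, 'd')): offset=1, physical=[A,B,C,D,d,F,G,H], logical=[B,C,D,d,F,G,H,A]
After op 4 (replace(1, 'p')): offset=1, physical=[A,B,p,D,d,F,G,H], logical=[B,p,D,d,F,G,H,A]
After op 5 (replace(4, 'h')): offset=1, physical=[A,B,p,D,d,h,G,H], logical=[B,p,D,d,h,G,H,A]
After op 6 (rotate(+3)): offset=4, physical=[A,B,p,D,d,h,G,H], logical=[d,h,G,H,A,B,p,D]
After op 7 (swap(0, 1)): offset=4, physical=[A,B,p,D,h,d,G,H], logical=[h,d,G,H,A,B,p,D]
After op 8 (rotate(+1)): offset=5, physical=[A,B,p,D,h,d,G,H], logical=[d,G,H,A,B,p,D,h]
After op 9 (rotate(+3)): offset=0, physical=[A,B,p,D,h,d,G,H], logical=[A,B,p,D,h,d,G,H]
After op 10 (replace(6, 'h')): offset=0, physical=[A,B,p,D,h,d,h,H], logical=[A,B,p,D,h,d,h,H]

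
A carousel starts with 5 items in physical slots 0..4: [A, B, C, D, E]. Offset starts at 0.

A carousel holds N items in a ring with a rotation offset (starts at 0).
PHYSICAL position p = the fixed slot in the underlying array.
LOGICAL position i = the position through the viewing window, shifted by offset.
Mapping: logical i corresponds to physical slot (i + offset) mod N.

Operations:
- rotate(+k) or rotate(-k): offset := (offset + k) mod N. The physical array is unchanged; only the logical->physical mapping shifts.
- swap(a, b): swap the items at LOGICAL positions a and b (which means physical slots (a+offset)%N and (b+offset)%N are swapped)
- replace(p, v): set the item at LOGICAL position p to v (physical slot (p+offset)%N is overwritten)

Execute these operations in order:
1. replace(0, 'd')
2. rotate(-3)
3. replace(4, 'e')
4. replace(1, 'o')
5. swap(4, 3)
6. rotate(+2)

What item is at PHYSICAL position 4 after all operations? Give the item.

After op 1 (replace(0, 'd')): offset=0, physical=[d,B,C,D,E], logical=[d,B,C,D,E]
After op 2 (rotate(-3)): offset=2, physical=[d,B,C,D,E], logical=[C,D,E,d,B]
After op 3 (replace(4, 'e')): offset=2, physical=[d,e,C,D,E], logical=[C,D,E,d,e]
After op 4 (replace(1, 'o')): offset=2, physical=[d,e,C,o,E], logical=[C,o,E,d,e]
After op 5 (swap(4, 3)): offset=2, physical=[e,d,C,o,E], logical=[C,o,E,e,d]
After op 6 (rotate(+2)): offset=4, physical=[e,d,C,o,E], logical=[E,e,d,C,o]

Answer: E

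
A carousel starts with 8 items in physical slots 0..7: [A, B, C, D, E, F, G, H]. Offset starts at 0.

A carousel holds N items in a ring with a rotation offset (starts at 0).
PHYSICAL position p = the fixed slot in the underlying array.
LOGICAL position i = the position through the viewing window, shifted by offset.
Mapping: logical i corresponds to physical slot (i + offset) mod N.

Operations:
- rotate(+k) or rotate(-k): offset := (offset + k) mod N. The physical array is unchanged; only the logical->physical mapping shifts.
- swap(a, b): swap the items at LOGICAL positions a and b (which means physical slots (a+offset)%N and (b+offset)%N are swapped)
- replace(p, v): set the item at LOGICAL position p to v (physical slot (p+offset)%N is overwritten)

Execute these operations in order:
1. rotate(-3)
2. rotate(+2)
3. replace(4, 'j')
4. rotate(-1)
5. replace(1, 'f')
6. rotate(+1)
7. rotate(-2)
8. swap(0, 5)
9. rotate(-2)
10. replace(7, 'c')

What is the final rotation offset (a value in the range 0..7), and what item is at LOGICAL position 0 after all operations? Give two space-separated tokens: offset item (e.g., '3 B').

After op 1 (rotate(-3)): offset=5, physical=[A,B,C,D,E,F,G,H], logical=[F,G,H,A,B,C,D,E]
After op 2 (rotate(+2)): offset=7, physical=[A,B,C,D,E,F,G,H], logical=[H,A,B,C,D,E,F,G]
After op 3 (replace(4, 'j')): offset=7, physical=[A,B,C,j,E,F,G,H], logical=[H,A,B,C,j,E,F,G]
After op 4 (rotate(-1)): offset=6, physical=[A,B,C,j,E,F,G,H], logical=[G,H,A,B,C,j,E,F]
After op 5 (replace(1, 'f')): offset=6, physical=[A,B,C,j,E,F,G,f], logical=[G,f,A,B,C,j,E,F]
After op 6 (rotate(+1)): offset=7, physical=[A,B,C,j,E,F,G,f], logical=[f,A,B,C,j,E,F,G]
After op 7 (rotate(-2)): offset=5, physical=[A,B,C,j,E,F,G,f], logical=[F,G,f,A,B,C,j,E]
After op 8 (swap(0, 5)): offset=5, physical=[A,B,F,j,E,C,G,f], logical=[C,G,f,A,B,F,j,E]
After op 9 (rotate(-2)): offset=3, physical=[A,B,F,j,E,C,G,f], logical=[j,E,C,G,f,A,B,F]
After op 10 (replace(7, 'c')): offset=3, physical=[A,B,c,j,E,C,G,f], logical=[j,E,C,G,f,A,B,c]

Answer: 3 j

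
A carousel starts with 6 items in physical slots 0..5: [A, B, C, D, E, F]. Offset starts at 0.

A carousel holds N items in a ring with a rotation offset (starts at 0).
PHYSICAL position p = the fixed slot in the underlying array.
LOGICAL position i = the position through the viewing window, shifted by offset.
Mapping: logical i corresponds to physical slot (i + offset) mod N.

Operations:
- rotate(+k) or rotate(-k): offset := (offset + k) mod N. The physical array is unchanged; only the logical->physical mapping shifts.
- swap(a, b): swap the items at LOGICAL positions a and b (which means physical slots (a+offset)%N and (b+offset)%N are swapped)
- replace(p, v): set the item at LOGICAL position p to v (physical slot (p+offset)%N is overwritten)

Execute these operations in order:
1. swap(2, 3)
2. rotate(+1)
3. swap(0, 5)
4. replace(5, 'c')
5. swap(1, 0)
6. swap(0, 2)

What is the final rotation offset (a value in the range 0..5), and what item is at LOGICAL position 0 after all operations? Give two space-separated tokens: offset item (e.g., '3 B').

Answer: 1 C

Derivation:
After op 1 (swap(2, 3)): offset=0, physical=[A,B,D,C,E,F], logical=[A,B,D,C,E,F]
After op 2 (rotate(+1)): offset=1, physical=[A,B,D,C,E,F], logical=[B,D,C,E,F,A]
After op 3 (swap(0, 5)): offset=1, physical=[B,A,D,C,E,F], logical=[A,D,C,E,F,B]
After op 4 (replace(5, 'c')): offset=1, physical=[c,A,D,C,E,F], logical=[A,D,C,E,F,c]
After op 5 (swap(1, 0)): offset=1, physical=[c,D,A,C,E,F], logical=[D,A,C,E,F,c]
After op 6 (swap(0, 2)): offset=1, physical=[c,C,A,D,E,F], logical=[C,A,D,E,F,c]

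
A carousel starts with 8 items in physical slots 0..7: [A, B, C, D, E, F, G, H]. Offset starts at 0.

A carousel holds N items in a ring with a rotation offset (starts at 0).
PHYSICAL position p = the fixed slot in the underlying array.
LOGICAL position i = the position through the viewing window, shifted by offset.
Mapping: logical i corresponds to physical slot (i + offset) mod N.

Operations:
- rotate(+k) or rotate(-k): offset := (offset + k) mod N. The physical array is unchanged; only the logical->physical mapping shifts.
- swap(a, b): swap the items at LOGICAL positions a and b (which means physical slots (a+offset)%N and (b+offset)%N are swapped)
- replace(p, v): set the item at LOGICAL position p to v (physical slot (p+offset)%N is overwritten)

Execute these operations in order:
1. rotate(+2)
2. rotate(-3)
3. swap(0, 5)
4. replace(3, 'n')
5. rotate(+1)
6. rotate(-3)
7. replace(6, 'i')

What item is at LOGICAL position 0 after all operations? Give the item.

After op 1 (rotate(+2)): offset=2, physical=[A,B,C,D,E,F,G,H], logical=[C,D,E,F,G,H,A,B]
After op 2 (rotate(-3)): offset=7, physical=[A,B,C,D,E,F,G,H], logical=[H,A,B,C,D,E,F,G]
After op 3 (swap(0, 5)): offset=7, physical=[A,B,C,D,H,F,G,E], logical=[E,A,B,C,D,H,F,G]
After op 4 (replace(3, 'n')): offset=7, physical=[A,B,n,D,H,F,G,E], logical=[E,A,B,n,D,H,F,G]
After op 5 (rotate(+1)): offset=0, physical=[A,B,n,D,H,F,G,E], logical=[A,B,n,D,H,F,G,E]
After op 6 (rotate(-3)): offset=5, physical=[A,B,n,D,H,F,G,E], logical=[F,G,E,A,B,n,D,H]
After op 7 (replace(6, 'i')): offset=5, physical=[A,B,n,i,H,F,G,E], logical=[F,G,E,A,B,n,i,H]

Answer: F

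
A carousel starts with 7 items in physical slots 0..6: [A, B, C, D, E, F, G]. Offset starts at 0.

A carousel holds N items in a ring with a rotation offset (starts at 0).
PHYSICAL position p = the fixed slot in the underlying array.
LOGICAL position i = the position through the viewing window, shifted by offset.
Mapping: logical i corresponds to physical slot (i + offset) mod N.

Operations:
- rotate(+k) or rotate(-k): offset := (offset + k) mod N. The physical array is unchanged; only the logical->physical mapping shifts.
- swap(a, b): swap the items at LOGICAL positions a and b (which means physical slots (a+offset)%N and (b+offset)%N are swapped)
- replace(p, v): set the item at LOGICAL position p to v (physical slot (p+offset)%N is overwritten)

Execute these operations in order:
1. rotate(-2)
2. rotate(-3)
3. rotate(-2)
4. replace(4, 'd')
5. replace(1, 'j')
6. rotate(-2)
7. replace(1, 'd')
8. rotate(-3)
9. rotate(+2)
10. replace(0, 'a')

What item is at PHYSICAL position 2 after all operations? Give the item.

After op 1 (rotate(-2)): offset=5, physical=[A,B,C,D,E,F,G], logical=[F,G,A,B,C,D,E]
After op 2 (rotate(-3)): offset=2, physical=[A,B,C,D,E,F,G], logical=[C,D,E,F,G,A,B]
After op 3 (rotate(-2)): offset=0, physical=[A,B,C,D,E,F,G], logical=[A,B,C,D,E,F,G]
After op 4 (replace(4, 'd')): offset=0, physical=[A,B,C,D,d,F,G], logical=[A,B,C,D,d,F,G]
After op 5 (replace(1, 'j')): offset=0, physical=[A,j,C,D,d,F,G], logical=[A,j,C,D,d,F,G]
After op 6 (rotate(-2)): offset=5, physical=[A,j,C,D,d,F,G], logical=[F,G,A,j,C,D,d]
After op 7 (replace(1, 'd')): offset=5, physical=[A,j,C,D,d,F,d], logical=[F,d,A,j,C,D,d]
After op 8 (rotate(-3)): offset=2, physical=[A,j,C,D,d,F,d], logical=[C,D,d,F,d,A,j]
After op 9 (rotate(+2)): offset=4, physical=[A,j,C,D,d,F,d], logical=[d,F,d,A,j,C,D]
After op 10 (replace(0, 'a')): offset=4, physical=[A,j,C,D,a,F,d], logical=[a,F,d,A,j,C,D]

Answer: C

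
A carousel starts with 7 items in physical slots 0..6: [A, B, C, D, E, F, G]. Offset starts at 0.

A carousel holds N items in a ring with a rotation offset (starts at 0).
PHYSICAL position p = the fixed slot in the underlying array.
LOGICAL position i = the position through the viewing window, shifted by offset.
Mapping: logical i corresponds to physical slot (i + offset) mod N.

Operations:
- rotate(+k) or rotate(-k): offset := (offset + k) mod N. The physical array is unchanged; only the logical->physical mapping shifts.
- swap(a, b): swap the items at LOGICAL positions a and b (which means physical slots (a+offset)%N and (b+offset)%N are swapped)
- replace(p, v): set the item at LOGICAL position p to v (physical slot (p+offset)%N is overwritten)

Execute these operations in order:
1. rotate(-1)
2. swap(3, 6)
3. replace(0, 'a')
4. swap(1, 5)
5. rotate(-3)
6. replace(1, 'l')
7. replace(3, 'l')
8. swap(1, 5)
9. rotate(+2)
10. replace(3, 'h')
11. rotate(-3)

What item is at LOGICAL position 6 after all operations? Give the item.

After op 1 (rotate(-1)): offset=6, physical=[A,B,C,D,E,F,G], logical=[G,A,B,C,D,E,F]
After op 2 (swap(3, 6)): offset=6, physical=[A,B,F,D,E,C,G], logical=[G,A,B,F,D,E,C]
After op 3 (replace(0, 'a')): offset=6, physical=[A,B,F,D,E,C,a], logical=[a,A,B,F,D,E,C]
After op 4 (swap(1, 5)): offset=6, physical=[E,B,F,D,A,C,a], logical=[a,E,B,F,D,A,C]
After op 5 (rotate(-3)): offset=3, physical=[E,B,F,D,A,C,a], logical=[D,A,C,a,E,B,F]
After op 6 (replace(1, 'l')): offset=3, physical=[E,B,F,D,l,C,a], logical=[D,l,C,a,E,B,F]
After op 7 (replace(3, 'l')): offset=3, physical=[E,B,F,D,l,C,l], logical=[D,l,C,l,E,B,F]
After op 8 (swap(1, 5)): offset=3, physical=[E,l,F,D,B,C,l], logical=[D,B,C,l,E,l,F]
After op 9 (rotate(+2)): offset=5, physical=[E,l,F,D,B,C,l], logical=[C,l,E,l,F,D,B]
After op 10 (replace(3, 'h')): offset=5, physical=[E,h,F,D,B,C,l], logical=[C,l,E,h,F,D,B]
After op 11 (rotate(-3)): offset=2, physical=[E,h,F,D,B,C,l], logical=[F,D,B,C,l,E,h]

Answer: h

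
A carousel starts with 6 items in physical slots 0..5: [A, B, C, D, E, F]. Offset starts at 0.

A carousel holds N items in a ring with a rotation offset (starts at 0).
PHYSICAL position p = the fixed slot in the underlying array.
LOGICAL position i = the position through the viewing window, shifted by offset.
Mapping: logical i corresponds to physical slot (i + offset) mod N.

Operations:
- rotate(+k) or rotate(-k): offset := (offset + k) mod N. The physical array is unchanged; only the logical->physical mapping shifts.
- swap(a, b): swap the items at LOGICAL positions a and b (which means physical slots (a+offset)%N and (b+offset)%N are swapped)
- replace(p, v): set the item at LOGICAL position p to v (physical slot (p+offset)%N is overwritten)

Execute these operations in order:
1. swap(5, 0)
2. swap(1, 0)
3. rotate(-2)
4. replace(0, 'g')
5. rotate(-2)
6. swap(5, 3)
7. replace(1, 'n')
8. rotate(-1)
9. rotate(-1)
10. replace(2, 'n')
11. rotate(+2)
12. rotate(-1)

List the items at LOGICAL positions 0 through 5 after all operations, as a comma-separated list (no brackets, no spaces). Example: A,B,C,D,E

Answer: A,n,n,g,F,B

Derivation:
After op 1 (swap(5, 0)): offset=0, physical=[F,B,C,D,E,A], logical=[F,B,C,D,E,A]
After op 2 (swap(1, 0)): offset=0, physical=[B,F,C,D,E,A], logical=[B,F,C,D,E,A]
After op 3 (rotate(-2)): offset=4, physical=[B,F,C,D,E,A], logical=[E,A,B,F,C,D]
After op 4 (replace(0, 'g')): offset=4, physical=[B,F,C,D,g,A], logical=[g,A,B,F,C,D]
After op 5 (rotate(-2)): offset=2, physical=[B,F,C,D,g,A], logical=[C,D,g,A,B,F]
After op 6 (swap(5, 3)): offset=2, physical=[B,A,C,D,g,F], logical=[C,D,g,F,B,A]
After op 7 (replace(1, 'n')): offset=2, physical=[B,A,C,n,g,F], logical=[C,n,g,F,B,A]
After op 8 (rotate(-1)): offset=1, physical=[B,A,C,n,g,F], logical=[A,C,n,g,F,B]
After op 9 (rotate(-1)): offset=0, physical=[B,A,C,n,g,F], logical=[B,A,C,n,g,F]
After op 10 (replace(2, 'n')): offset=0, physical=[B,A,n,n,g,F], logical=[B,A,n,n,g,F]
After op 11 (rotate(+2)): offset=2, physical=[B,A,n,n,g,F], logical=[n,n,g,F,B,A]
After op 12 (rotate(-1)): offset=1, physical=[B,A,n,n,g,F], logical=[A,n,n,g,F,B]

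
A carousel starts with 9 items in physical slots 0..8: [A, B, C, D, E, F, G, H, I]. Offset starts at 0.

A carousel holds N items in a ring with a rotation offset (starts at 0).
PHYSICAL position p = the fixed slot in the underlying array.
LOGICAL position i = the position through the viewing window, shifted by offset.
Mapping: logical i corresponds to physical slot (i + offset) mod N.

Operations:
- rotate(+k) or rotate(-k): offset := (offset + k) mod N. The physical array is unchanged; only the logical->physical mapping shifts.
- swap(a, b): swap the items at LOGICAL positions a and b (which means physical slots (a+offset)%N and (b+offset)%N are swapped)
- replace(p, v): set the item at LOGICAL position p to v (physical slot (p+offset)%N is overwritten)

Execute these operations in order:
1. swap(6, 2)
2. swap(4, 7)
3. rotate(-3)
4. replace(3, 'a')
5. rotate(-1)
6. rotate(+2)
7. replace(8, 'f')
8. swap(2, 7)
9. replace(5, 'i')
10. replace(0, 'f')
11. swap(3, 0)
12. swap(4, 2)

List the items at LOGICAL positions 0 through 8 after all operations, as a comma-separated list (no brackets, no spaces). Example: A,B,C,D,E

Answer: B,I,G,f,F,i,H,a,f

Derivation:
After op 1 (swap(6, 2)): offset=0, physical=[A,B,G,D,E,F,C,H,I], logical=[A,B,G,D,E,F,C,H,I]
After op 2 (swap(4, 7)): offset=0, physical=[A,B,G,D,H,F,C,E,I], logical=[A,B,G,D,H,F,C,E,I]
After op 3 (rotate(-3)): offset=6, physical=[A,B,G,D,H,F,C,E,I], logical=[C,E,I,A,B,G,D,H,F]
After op 4 (replace(3, 'a')): offset=6, physical=[a,B,G,D,H,F,C,E,I], logical=[C,E,I,a,B,G,D,H,F]
After op 5 (rotate(-1)): offset=5, physical=[a,B,G,D,H,F,C,E,I], logical=[F,C,E,I,a,B,G,D,H]
After op 6 (rotate(+2)): offset=7, physical=[a,B,G,D,H,F,C,E,I], logical=[E,I,a,B,G,D,H,F,C]
After op 7 (replace(8, 'f')): offset=7, physical=[a,B,G,D,H,F,f,E,I], logical=[E,I,a,B,G,D,H,F,f]
After op 8 (swap(2, 7)): offset=7, physical=[F,B,G,D,H,a,f,E,I], logical=[E,I,F,B,G,D,H,a,f]
After op 9 (replace(5, 'i')): offset=7, physical=[F,B,G,i,H,a,f,E,I], logical=[E,I,F,B,G,i,H,a,f]
After op 10 (replace(0, 'f')): offset=7, physical=[F,B,G,i,H,a,f,f,I], logical=[f,I,F,B,G,i,H,a,f]
After op 11 (swap(3, 0)): offset=7, physical=[F,f,G,i,H,a,f,B,I], logical=[B,I,F,f,G,i,H,a,f]
After op 12 (swap(4, 2)): offset=7, physical=[G,f,F,i,H,a,f,B,I], logical=[B,I,G,f,F,i,H,a,f]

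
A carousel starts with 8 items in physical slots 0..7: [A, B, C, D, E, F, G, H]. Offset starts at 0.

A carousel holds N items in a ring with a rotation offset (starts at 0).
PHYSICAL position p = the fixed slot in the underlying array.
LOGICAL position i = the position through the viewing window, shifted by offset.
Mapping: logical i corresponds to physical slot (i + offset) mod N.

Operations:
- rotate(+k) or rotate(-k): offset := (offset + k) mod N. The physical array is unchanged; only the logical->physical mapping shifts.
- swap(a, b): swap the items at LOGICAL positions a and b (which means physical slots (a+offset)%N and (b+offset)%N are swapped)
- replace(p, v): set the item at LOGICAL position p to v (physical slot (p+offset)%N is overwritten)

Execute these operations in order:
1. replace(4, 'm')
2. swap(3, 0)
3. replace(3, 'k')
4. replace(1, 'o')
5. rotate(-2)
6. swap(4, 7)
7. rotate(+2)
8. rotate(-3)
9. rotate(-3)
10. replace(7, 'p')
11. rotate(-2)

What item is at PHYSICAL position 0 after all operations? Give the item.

Answer: D

Derivation:
After op 1 (replace(4, 'm')): offset=0, physical=[A,B,C,D,m,F,G,H], logical=[A,B,C,D,m,F,G,H]
After op 2 (swap(3, 0)): offset=0, physical=[D,B,C,A,m,F,G,H], logical=[D,B,C,A,m,F,G,H]
After op 3 (replace(3, 'k')): offset=0, physical=[D,B,C,k,m,F,G,H], logical=[D,B,C,k,m,F,G,H]
After op 4 (replace(1, 'o')): offset=0, physical=[D,o,C,k,m,F,G,H], logical=[D,o,C,k,m,F,G,H]
After op 5 (rotate(-2)): offset=6, physical=[D,o,C,k,m,F,G,H], logical=[G,H,D,o,C,k,m,F]
After op 6 (swap(4, 7)): offset=6, physical=[D,o,F,k,m,C,G,H], logical=[G,H,D,o,F,k,m,C]
After op 7 (rotate(+2)): offset=0, physical=[D,o,F,k,m,C,G,H], logical=[D,o,F,k,m,C,G,H]
After op 8 (rotate(-3)): offset=5, physical=[D,o,F,k,m,C,G,H], logical=[C,G,H,D,o,F,k,m]
After op 9 (rotate(-3)): offset=2, physical=[D,o,F,k,m,C,G,H], logical=[F,k,m,C,G,H,D,o]
After op 10 (replace(7, 'p')): offset=2, physical=[D,p,F,k,m,C,G,H], logical=[F,k,m,C,G,H,D,p]
After op 11 (rotate(-2)): offset=0, physical=[D,p,F,k,m,C,G,H], logical=[D,p,F,k,m,C,G,H]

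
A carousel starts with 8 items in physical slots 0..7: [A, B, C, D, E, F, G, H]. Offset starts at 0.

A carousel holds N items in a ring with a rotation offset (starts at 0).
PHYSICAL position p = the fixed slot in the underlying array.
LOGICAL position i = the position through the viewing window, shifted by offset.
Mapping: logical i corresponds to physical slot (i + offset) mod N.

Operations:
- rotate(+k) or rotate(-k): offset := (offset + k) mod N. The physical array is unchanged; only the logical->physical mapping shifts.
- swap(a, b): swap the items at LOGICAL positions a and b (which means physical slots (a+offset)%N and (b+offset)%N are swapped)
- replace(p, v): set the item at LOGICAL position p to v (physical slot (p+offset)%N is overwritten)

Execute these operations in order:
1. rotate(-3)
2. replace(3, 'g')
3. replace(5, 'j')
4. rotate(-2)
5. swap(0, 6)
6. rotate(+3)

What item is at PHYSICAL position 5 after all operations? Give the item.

Answer: F

Derivation:
After op 1 (rotate(-3)): offset=5, physical=[A,B,C,D,E,F,G,H], logical=[F,G,H,A,B,C,D,E]
After op 2 (replace(3, 'g')): offset=5, physical=[g,B,C,D,E,F,G,H], logical=[F,G,H,g,B,C,D,E]
After op 3 (replace(5, 'j')): offset=5, physical=[g,B,j,D,E,F,G,H], logical=[F,G,H,g,B,j,D,E]
After op 4 (rotate(-2)): offset=3, physical=[g,B,j,D,E,F,G,H], logical=[D,E,F,G,H,g,B,j]
After op 5 (swap(0, 6)): offset=3, physical=[g,D,j,B,E,F,G,H], logical=[B,E,F,G,H,g,D,j]
After op 6 (rotate(+3)): offset=6, physical=[g,D,j,B,E,F,G,H], logical=[G,H,g,D,j,B,E,F]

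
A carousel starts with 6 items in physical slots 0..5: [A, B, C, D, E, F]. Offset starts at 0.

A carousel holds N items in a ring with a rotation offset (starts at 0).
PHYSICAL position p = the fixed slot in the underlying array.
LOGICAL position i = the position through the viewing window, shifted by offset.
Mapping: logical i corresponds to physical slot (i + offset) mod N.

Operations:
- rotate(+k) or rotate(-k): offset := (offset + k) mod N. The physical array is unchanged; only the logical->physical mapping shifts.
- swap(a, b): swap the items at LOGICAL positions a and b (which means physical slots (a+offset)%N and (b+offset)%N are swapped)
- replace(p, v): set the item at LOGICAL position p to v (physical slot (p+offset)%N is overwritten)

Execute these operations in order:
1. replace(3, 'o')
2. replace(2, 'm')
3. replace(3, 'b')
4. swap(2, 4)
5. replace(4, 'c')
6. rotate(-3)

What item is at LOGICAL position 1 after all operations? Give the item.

After op 1 (replace(3, 'o')): offset=0, physical=[A,B,C,o,E,F], logical=[A,B,C,o,E,F]
After op 2 (replace(2, 'm')): offset=0, physical=[A,B,m,o,E,F], logical=[A,B,m,o,E,F]
After op 3 (replace(3, 'b')): offset=0, physical=[A,B,m,b,E,F], logical=[A,B,m,b,E,F]
After op 4 (swap(2, 4)): offset=0, physical=[A,B,E,b,m,F], logical=[A,B,E,b,m,F]
After op 5 (replace(4, 'c')): offset=0, physical=[A,B,E,b,c,F], logical=[A,B,E,b,c,F]
After op 6 (rotate(-3)): offset=3, physical=[A,B,E,b,c,F], logical=[b,c,F,A,B,E]

Answer: c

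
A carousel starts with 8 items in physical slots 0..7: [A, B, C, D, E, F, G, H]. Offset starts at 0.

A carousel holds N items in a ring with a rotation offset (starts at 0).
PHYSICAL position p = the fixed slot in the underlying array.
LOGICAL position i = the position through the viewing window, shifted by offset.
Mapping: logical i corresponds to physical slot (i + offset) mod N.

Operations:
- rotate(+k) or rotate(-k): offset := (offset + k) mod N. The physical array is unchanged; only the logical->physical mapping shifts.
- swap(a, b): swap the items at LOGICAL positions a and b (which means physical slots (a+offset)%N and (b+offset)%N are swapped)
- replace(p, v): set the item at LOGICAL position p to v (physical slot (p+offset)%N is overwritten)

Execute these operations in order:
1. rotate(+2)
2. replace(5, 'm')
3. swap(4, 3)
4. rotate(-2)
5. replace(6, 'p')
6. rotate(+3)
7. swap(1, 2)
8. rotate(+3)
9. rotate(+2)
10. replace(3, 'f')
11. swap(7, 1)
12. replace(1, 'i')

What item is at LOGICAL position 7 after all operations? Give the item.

After op 1 (rotate(+2)): offset=2, physical=[A,B,C,D,E,F,G,H], logical=[C,D,E,F,G,H,A,B]
After op 2 (replace(5, 'm')): offset=2, physical=[A,B,C,D,E,F,G,m], logical=[C,D,E,F,G,m,A,B]
After op 3 (swap(4, 3)): offset=2, physical=[A,B,C,D,E,G,F,m], logical=[C,D,E,G,F,m,A,B]
After op 4 (rotate(-2)): offset=0, physical=[A,B,C,D,E,G,F,m], logical=[A,B,C,D,E,G,F,m]
After op 5 (replace(6, 'p')): offset=0, physical=[A,B,C,D,E,G,p,m], logical=[A,B,C,D,E,G,p,m]
After op 6 (rotate(+3)): offset=3, physical=[A,B,C,D,E,G,p,m], logical=[D,E,G,p,m,A,B,C]
After op 7 (swap(1, 2)): offset=3, physical=[A,B,C,D,G,E,p,m], logical=[D,G,E,p,m,A,B,C]
After op 8 (rotate(+3)): offset=6, physical=[A,B,C,D,G,E,p,m], logical=[p,m,A,B,C,D,G,E]
After op 9 (rotate(+2)): offset=0, physical=[A,B,C,D,G,E,p,m], logical=[A,B,C,D,G,E,p,m]
After op 10 (replace(3, 'f')): offset=0, physical=[A,B,C,f,G,E,p,m], logical=[A,B,C,f,G,E,p,m]
After op 11 (swap(7, 1)): offset=0, physical=[A,m,C,f,G,E,p,B], logical=[A,m,C,f,G,E,p,B]
After op 12 (replace(1, 'i')): offset=0, physical=[A,i,C,f,G,E,p,B], logical=[A,i,C,f,G,E,p,B]

Answer: B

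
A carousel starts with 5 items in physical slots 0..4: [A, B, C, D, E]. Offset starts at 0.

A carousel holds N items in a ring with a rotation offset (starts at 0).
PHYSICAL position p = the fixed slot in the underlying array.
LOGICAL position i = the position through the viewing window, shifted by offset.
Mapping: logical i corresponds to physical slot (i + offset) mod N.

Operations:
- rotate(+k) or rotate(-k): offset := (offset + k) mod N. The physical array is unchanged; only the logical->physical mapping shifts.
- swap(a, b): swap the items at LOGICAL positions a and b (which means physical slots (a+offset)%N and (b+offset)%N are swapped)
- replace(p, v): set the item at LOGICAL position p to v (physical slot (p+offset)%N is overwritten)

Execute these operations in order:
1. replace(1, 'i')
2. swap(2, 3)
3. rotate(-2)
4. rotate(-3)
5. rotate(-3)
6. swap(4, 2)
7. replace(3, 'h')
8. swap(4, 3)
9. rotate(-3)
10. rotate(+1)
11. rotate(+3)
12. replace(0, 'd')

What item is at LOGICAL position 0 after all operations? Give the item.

Answer: d

Derivation:
After op 1 (replace(1, 'i')): offset=0, physical=[A,i,C,D,E], logical=[A,i,C,D,E]
After op 2 (swap(2, 3)): offset=0, physical=[A,i,D,C,E], logical=[A,i,D,C,E]
After op 3 (rotate(-2)): offset=3, physical=[A,i,D,C,E], logical=[C,E,A,i,D]
After op 4 (rotate(-3)): offset=0, physical=[A,i,D,C,E], logical=[A,i,D,C,E]
After op 5 (rotate(-3)): offset=2, physical=[A,i,D,C,E], logical=[D,C,E,A,i]
After op 6 (swap(4, 2)): offset=2, physical=[A,E,D,C,i], logical=[D,C,i,A,E]
After op 7 (replace(3, 'h')): offset=2, physical=[h,E,D,C,i], logical=[D,C,i,h,E]
After op 8 (swap(4, 3)): offset=2, physical=[E,h,D,C,i], logical=[D,C,i,E,h]
After op 9 (rotate(-3)): offset=4, physical=[E,h,D,C,i], logical=[i,E,h,D,C]
After op 10 (rotate(+1)): offset=0, physical=[E,h,D,C,i], logical=[E,h,D,C,i]
After op 11 (rotate(+3)): offset=3, physical=[E,h,D,C,i], logical=[C,i,E,h,D]
After op 12 (replace(0, 'd')): offset=3, physical=[E,h,D,d,i], logical=[d,i,E,h,D]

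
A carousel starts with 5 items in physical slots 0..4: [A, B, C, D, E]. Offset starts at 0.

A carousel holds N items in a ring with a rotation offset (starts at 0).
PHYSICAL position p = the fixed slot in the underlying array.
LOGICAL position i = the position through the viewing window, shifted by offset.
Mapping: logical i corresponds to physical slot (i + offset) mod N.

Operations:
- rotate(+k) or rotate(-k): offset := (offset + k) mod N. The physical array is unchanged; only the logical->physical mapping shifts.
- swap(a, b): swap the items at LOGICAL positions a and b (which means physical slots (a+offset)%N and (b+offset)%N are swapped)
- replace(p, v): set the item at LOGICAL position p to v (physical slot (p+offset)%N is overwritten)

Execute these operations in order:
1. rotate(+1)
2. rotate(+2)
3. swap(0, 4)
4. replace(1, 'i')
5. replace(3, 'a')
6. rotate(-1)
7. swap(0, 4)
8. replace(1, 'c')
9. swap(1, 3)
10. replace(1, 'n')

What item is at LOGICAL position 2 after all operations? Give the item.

Answer: i

Derivation:
After op 1 (rotate(+1)): offset=1, physical=[A,B,C,D,E], logical=[B,C,D,E,A]
After op 2 (rotate(+2)): offset=3, physical=[A,B,C,D,E], logical=[D,E,A,B,C]
After op 3 (swap(0, 4)): offset=3, physical=[A,B,D,C,E], logical=[C,E,A,B,D]
After op 4 (replace(1, 'i')): offset=3, physical=[A,B,D,C,i], logical=[C,i,A,B,D]
After op 5 (replace(3, 'a')): offset=3, physical=[A,a,D,C,i], logical=[C,i,A,a,D]
After op 6 (rotate(-1)): offset=2, physical=[A,a,D,C,i], logical=[D,C,i,A,a]
After op 7 (swap(0, 4)): offset=2, physical=[A,D,a,C,i], logical=[a,C,i,A,D]
After op 8 (replace(1, 'c')): offset=2, physical=[A,D,a,c,i], logical=[a,c,i,A,D]
After op 9 (swap(1, 3)): offset=2, physical=[c,D,a,A,i], logical=[a,A,i,c,D]
After op 10 (replace(1, 'n')): offset=2, physical=[c,D,a,n,i], logical=[a,n,i,c,D]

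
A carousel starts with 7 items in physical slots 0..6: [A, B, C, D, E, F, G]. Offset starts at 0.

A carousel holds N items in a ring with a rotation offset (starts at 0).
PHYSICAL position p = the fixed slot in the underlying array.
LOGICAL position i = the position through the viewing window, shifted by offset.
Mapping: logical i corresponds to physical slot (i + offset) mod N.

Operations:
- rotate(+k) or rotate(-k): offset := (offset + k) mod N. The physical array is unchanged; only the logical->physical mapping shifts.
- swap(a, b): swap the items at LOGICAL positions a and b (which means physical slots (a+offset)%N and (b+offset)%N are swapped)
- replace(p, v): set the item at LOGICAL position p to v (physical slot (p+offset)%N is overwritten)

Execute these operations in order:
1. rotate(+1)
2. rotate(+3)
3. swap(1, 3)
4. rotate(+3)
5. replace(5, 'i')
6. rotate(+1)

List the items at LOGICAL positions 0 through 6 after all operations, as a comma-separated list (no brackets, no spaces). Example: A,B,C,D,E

Answer: B,C,D,E,i,G,F

Derivation:
After op 1 (rotate(+1)): offset=1, physical=[A,B,C,D,E,F,G], logical=[B,C,D,E,F,G,A]
After op 2 (rotate(+3)): offset=4, physical=[A,B,C,D,E,F,G], logical=[E,F,G,A,B,C,D]
After op 3 (swap(1, 3)): offset=4, physical=[F,B,C,D,E,A,G], logical=[E,A,G,F,B,C,D]
After op 4 (rotate(+3)): offset=0, physical=[F,B,C,D,E,A,G], logical=[F,B,C,D,E,A,G]
After op 5 (replace(5, 'i')): offset=0, physical=[F,B,C,D,E,i,G], logical=[F,B,C,D,E,i,G]
After op 6 (rotate(+1)): offset=1, physical=[F,B,C,D,E,i,G], logical=[B,C,D,E,i,G,F]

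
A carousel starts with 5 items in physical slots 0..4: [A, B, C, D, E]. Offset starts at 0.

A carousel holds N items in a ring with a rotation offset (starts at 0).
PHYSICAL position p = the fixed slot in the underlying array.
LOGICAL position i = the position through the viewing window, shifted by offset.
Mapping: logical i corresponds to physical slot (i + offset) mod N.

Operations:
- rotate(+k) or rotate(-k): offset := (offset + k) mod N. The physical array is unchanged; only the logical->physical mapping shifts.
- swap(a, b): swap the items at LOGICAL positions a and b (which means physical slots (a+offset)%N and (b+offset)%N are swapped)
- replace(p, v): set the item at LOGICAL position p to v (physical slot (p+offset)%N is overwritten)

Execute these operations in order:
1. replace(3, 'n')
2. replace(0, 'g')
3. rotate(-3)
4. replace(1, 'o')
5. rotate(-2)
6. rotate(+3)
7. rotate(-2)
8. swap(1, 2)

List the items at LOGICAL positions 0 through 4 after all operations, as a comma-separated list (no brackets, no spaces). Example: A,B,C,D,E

After op 1 (replace(3, 'n')): offset=0, physical=[A,B,C,n,E], logical=[A,B,C,n,E]
After op 2 (replace(0, 'g')): offset=0, physical=[g,B,C,n,E], logical=[g,B,C,n,E]
After op 3 (rotate(-3)): offset=2, physical=[g,B,C,n,E], logical=[C,n,E,g,B]
After op 4 (replace(1, 'o')): offset=2, physical=[g,B,C,o,E], logical=[C,o,E,g,B]
After op 5 (rotate(-2)): offset=0, physical=[g,B,C,o,E], logical=[g,B,C,o,E]
After op 6 (rotate(+3)): offset=3, physical=[g,B,C,o,E], logical=[o,E,g,B,C]
After op 7 (rotate(-2)): offset=1, physical=[g,B,C,o,E], logical=[B,C,o,E,g]
After op 8 (swap(1, 2)): offset=1, physical=[g,B,o,C,E], logical=[B,o,C,E,g]

Answer: B,o,C,E,g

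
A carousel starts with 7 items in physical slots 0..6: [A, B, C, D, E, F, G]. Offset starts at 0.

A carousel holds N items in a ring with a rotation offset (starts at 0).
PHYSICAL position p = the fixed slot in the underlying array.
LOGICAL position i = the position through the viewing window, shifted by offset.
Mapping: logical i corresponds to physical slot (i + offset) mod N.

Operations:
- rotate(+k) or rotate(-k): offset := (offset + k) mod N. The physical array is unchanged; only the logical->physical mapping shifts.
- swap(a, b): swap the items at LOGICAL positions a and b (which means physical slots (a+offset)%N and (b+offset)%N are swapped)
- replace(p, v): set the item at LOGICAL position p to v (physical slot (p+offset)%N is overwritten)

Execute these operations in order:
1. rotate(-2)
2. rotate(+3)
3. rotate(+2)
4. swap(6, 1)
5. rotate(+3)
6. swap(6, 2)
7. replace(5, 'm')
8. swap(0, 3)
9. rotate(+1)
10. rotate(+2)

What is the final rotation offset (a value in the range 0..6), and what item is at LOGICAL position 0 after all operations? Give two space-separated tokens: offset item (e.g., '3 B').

Answer: 2 G

Derivation:
After op 1 (rotate(-2)): offset=5, physical=[A,B,C,D,E,F,G], logical=[F,G,A,B,C,D,E]
After op 2 (rotate(+3)): offset=1, physical=[A,B,C,D,E,F,G], logical=[B,C,D,E,F,G,A]
After op 3 (rotate(+2)): offset=3, physical=[A,B,C,D,E,F,G], logical=[D,E,F,G,A,B,C]
After op 4 (swap(6, 1)): offset=3, physical=[A,B,E,D,C,F,G], logical=[D,C,F,G,A,B,E]
After op 5 (rotate(+3)): offset=6, physical=[A,B,E,D,C,F,G], logical=[G,A,B,E,D,C,F]
After op 6 (swap(6, 2)): offset=6, physical=[A,F,E,D,C,B,G], logical=[G,A,F,E,D,C,B]
After op 7 (replace(5, 'm')): offset=6, physical=[A,F,E,D,m,B,G], logical=[G,A,F,E,D,m,B]
After op 8 (swap(0, 3)): offset=6, physical=[A,F,G,D,m,B,E], logical=[E,A,F,G,D,m,B]
After op 9 (rotate(+1)): offset=0, physical=[A,F,G,D,m,B,E], logical=[A,F,G,D,m,B,E]
After op 10 (rotate(+2)): offset=2, physical=[A,F,G,D,m,B,E], logical=[G,D,m,B,E,A,F]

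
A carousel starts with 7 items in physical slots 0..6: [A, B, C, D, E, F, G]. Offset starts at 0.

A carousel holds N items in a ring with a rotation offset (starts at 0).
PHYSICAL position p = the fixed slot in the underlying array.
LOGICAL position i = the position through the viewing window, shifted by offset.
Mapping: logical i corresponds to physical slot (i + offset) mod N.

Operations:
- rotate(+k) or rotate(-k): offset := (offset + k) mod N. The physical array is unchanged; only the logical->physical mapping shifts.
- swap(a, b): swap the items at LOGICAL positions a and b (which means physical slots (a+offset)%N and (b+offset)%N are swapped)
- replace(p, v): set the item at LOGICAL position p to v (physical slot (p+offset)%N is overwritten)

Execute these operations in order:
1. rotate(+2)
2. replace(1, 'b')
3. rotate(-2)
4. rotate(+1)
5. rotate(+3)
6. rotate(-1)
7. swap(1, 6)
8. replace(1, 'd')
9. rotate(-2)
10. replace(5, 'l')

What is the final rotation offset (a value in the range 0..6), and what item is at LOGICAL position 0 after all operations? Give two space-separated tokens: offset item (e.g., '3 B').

After op 1 (rotate(+2)): offset=2, physical=[A,B,C,D,E,F,G], logical=[C,D,E,F,G,A,B]
After op 2 (replace(1, 'b')): offset=2, physical=[A,B,C,b,E,F,G], logical=[C,b,E,F,G,A,B]
After op 3 (rotate(-2)): offset=0, physical=[A,B,C,b,E,F,G], logical=[A,B,C,b,E,F,G]
After op 4 (rotate(+1)): offset=1, physical=[A,B,C,b,E,F,G], logical=[B,C,b,E,F,G,A]
After op 5 (rotate(+3)): offset=4, physical=[A,B,C,b,E,F,G], logical=[E,F,G,A,B,C,b]
After op 6 (rotate(-1)): offset=3, physical=[A,B,C,b,E,F,G], logical=[b,E,F,G,A,B,C]
After op 7 (swap(1, 6)): offset=3, physical=[A,B,E,b,C,F,G], logical=[b,C,F,G,A,B,E]
After op 8 (replace(1, 'd')): offset=3, physical=[A,B,E,b,d,F,G], logical=[b,d,F,G,A,B,E]
After op 9 (rotate(-2)): offset=1, physical=[A,B,E,b,d,F,G], logical=[B,E,b,d,F,G,A]
After op 10 (replace(5, 'l')): offset=1, physical=[A,B,E,b,d,F,l], logical=[B,E,b,d,F,l,A]

Answer: 1 B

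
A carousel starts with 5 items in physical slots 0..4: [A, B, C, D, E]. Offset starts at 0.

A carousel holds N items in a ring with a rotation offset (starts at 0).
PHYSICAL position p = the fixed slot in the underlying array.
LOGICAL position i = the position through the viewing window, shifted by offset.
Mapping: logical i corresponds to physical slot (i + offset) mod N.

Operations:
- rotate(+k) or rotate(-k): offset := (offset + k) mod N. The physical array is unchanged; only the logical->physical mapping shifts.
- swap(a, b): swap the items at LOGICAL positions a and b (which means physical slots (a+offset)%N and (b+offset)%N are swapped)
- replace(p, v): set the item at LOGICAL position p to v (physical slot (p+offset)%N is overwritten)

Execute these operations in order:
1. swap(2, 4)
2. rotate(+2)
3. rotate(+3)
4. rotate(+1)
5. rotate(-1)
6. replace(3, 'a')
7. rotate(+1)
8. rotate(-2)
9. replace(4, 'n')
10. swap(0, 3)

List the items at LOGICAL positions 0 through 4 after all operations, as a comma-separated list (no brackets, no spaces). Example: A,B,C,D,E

Answer: E,A,B,C,n

Derivation:
After op 1 (swap(2, 4)): offset=0, physical=[A,B,E,D,C], logical=[A,B,E,D,C]
After op 2 (rotate(+2)): offset=2, physical=[A,B,E,D,C], logical=[E,D,C,A,B]
After op 3 (rotate(+3)): offset=0, physical=[A,B,E,D,C], logical=[A,B,E,D,C]
After op 4 (rotate(+1)): offset=1, physical=[A,B,E,D,C], logical=[B,E,D,C,A]
After op 5 (rotate(-1)): offset=0, physical=[A,B,E,D,C], logical=[A,B,E,D,C]
After op 6 (replace(3, 'a')): offset=0, physical=[A,B,E,a,C], logical=[A,B,E,a,C]
After op 7 (rotate(+1)): offset=1, physical=[A,B,E,a,C], logical=[B,E,a,C,A]
After op 8 (rotate(-2)): offset=4, physical=[A,B,E,a,C], logical=[C,A,B,E,a]
After op 9 (replace(4, 'n')): offset=4, physical=[A,B,E,n,C], logical=[C,A,B,E,n]
After op 10 (swap(0, 3)): offset=4, physical=[A,B,C,n,E], logical=[E,A,B,C,n]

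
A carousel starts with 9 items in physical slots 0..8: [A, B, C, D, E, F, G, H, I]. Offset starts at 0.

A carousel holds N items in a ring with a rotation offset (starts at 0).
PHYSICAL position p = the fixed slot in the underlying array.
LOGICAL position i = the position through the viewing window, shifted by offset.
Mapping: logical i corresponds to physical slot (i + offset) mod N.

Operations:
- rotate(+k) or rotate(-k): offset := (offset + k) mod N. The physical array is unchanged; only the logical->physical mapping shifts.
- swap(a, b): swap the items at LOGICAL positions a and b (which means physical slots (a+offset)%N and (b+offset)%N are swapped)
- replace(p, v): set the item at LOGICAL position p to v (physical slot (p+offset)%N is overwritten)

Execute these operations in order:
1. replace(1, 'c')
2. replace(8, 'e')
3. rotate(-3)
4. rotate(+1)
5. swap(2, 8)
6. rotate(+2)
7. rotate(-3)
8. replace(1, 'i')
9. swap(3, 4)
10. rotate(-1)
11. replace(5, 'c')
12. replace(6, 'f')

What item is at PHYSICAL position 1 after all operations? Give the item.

Answer: c

Derivation:
After op 1 (replace(1, 'c')): offset=0, physical=[A,c,C,D,E,F,G,H,I], logical=[A,c,C,D,E,F,G,H,I]
After op 2 (replace(8, 'e')): offset=0, physical=[A,c,C,D,E,F,G,H,e], logical=[A,c,C,D,E,F,G,H,e]
After op 3 (rotate(-3)): offset=6, physical=[A,c,C,D,E,F,G,H,e], logical=[G,H,e,A,c,C,D,E,F]
After op 4 (rotate(+1)): offset=7, physical=[A,c,C,D,E,F,G,H,e], logical=[H,e,A,c,C,D,E,F,G]
After op 5 (swap(2, 8)): offset=7, physical=[G,c,C,D,E,F,A,H,e], logical=[H,e,G,c,C,D,E,F,A]
After op 6 (rotate(+2)): offset=0, physical=[G,c,C,D,E,F,A,H,e], logical=[G,c,C,D,E,F,A,H,e]
After op 7 (rotate(-3)): offset=6, physical=[G,c,C,D,E,F,A,H,e], logical=[A,H,e,G,c,C,D,E,F]
After op 8 (replace(1, 'i')): offset=6, physical=[G,c,C,D,E,F,A,i,e], logical=[A,i,e,G,c,C,D,E,F]
After op 9 (swap(3, 4)): offset=6, physical=[c,G,C,D,E,F,A,i,e], logical=[A,i,e,c,G,C,D,E,F]
After op 10 (rotate(-1)): offset=5, physical=[c,G,C,D,E,F,A,i,e], logical=[F,A,i,e,c,G,C,D,E]
After op 11 (replace(5, 'c')): offset=5, physical=[c,c,C,D,E,F,A,i,e], logical=[F,A,i,e,c,c,C,D,E]
After op 12 (replace(6, 'f')): offset=5, physical=[c,c,f,D,E,F,A,i,e], logical=[F,A,i,e,c,c,f,D,E]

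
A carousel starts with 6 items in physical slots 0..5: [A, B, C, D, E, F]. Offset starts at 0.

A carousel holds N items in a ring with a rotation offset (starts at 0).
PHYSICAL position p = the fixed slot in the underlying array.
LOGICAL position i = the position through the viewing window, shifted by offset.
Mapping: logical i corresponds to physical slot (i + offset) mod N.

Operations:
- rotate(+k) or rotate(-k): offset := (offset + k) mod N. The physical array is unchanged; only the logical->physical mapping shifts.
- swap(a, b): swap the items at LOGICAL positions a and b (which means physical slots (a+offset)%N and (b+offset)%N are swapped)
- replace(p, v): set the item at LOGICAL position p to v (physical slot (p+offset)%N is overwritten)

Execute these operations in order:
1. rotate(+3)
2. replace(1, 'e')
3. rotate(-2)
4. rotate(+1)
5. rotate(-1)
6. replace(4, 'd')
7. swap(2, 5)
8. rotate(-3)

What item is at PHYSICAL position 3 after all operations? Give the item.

Answer: A

Derivation:
After op 1 (rotate(+3)): offset=3, physical=[A,B,C,D,E,F], logical=[D,E,F,A,B,C]
After op 2 (replace(1, 'e')): offset=3, physical=[A,B,C,D,e,F], logical=[D,e,F,A,B,C]
After op 3 (rotate(-2)): offset=1, physical=[A,B,C,D,e,F], logical=[B,C,D,e,F,A]
After op 4 (rotate(+1)): offset=2, physical=[A,B,C,D,e,F], logical=[C,D,e,F,A,B]
After op 5 (rotate(-1)): offset=1, physical=[A,B,C,D,e,F], logical=[B,C,D,e,F,A]
After op 6 (replace(4, 'd')): offset=1, physical=[A,B,C,D,e,d], logical=[B,C,D,e,d,A]
After op 7 (swap(2, 5)): offset=1, physical=[D,B,C,A,e,d], logical=[B,C,A,e,d,D]
After op 8 (rotate(-3)): offset=4, physical=[D,B,C,A,e,d], logical=[e,d,D,B,C,A]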